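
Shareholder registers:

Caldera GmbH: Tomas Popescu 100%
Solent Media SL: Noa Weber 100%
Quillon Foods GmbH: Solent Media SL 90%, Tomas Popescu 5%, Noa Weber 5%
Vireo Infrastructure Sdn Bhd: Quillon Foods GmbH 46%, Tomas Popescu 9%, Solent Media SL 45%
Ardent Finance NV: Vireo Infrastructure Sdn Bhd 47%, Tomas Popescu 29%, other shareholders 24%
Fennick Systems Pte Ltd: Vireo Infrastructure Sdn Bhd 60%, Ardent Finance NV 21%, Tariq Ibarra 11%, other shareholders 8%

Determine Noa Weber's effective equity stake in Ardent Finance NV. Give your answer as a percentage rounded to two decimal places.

Noa reaches Ardent along 3 paths.
Via Solent → Quillon → Vireo: 100% × 90% × 46% × 47% = 19.458%.
Via Quillon → Vireo: 5% × 46% × 47% = 1.081%.
Via Solent → Vireo: 100% × 45% × 47% = 21.15%.
Total: 19.458% + 1.081% + 21.15% = 41.689%.
Rounded: 41.69%.

41.69%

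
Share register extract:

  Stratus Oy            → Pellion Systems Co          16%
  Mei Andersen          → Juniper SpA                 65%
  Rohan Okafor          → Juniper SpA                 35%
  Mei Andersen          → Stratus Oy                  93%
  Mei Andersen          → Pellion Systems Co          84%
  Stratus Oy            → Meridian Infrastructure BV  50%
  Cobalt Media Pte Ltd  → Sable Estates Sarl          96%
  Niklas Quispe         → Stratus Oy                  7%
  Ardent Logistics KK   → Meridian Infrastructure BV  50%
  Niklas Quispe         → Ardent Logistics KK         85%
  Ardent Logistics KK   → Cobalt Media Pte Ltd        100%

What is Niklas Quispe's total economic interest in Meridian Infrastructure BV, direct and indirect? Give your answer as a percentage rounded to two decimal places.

Niklas reaches Meridian along 2 paths.
Via Ardent: 85% × 50% = 42.5%.
Via Stratus: 7% × 50% = 3.5%.
Total: 42.5% + 3.5% = 46%.
Rounded: 46.00%.

46.00%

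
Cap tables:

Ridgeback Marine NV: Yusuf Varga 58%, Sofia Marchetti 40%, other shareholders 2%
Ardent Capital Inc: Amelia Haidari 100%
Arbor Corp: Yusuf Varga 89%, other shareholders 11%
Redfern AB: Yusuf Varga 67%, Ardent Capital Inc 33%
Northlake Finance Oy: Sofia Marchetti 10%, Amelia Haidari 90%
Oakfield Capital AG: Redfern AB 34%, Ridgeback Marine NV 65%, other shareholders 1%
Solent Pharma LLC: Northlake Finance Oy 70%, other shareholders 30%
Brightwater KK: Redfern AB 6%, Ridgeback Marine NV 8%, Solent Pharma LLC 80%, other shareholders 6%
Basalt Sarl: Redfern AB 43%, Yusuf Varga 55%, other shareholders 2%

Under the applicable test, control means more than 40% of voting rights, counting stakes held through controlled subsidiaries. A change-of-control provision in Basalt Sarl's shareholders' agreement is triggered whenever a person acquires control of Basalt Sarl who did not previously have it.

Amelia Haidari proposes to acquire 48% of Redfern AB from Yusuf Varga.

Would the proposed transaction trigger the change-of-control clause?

The purchase adds only to Amelia's holdings (Yusuf's stake shrinks), so Amelia is the only person who could newly come to control Basalt.
Amelia holds 100% of Ardent, so Amelia controls Ardent.
Amelia holds 90% of Northlake, so Amelia controls Northlake.
Northlake holds 70% of Solent, so Amelia controls Solent.
Solent holds 80% of Brightwater, so Amelia controls Brightwater.
Neither Amelia nor any entity Amelia controls holds any voting interest in Basalt.
So before the transaction, Amelia does not control Basalt.
After the purchase, Amelia holds 48% of Redfern directly, and Yusuf's stake falls to 19%.
Ardent and Amelia together hold 33% + 48% = 81% of Redfern, so Amelia controls Redfern.
Redfern holds 43% of Basalt, so Amelia controls Basalt.
Amelia did not control Basalt before and does after, so the clause is triggered.

Yes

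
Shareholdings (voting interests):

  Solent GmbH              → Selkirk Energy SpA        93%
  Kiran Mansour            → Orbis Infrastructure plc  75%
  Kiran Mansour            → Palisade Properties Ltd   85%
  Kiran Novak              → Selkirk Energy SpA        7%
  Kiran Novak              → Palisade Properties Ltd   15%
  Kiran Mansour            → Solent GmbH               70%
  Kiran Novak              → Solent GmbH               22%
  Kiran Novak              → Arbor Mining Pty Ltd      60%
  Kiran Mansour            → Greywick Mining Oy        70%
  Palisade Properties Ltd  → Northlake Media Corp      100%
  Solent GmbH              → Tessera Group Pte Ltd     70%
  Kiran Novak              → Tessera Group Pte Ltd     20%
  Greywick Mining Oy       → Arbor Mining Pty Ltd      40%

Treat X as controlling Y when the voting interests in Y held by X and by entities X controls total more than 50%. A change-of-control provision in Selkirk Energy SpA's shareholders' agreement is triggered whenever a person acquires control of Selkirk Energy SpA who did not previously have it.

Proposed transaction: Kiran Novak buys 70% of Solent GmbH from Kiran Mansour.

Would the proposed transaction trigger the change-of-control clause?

The purchase adds only to Kiran Novak's holdings (Kiran Mansour's stake shrinks), so Kiran Novak is the only person who could newly come to control Selkirk.
Kiran Novak holds 60% of Arbor, so Kiran Novak controls Arbor.
In Selkirk, Kiran Novak's side holds only 7%, not > 50%.
So before the transaction, Kiran Novak does not control Selkirk.
After the purchase, Kiran Novak's direct stake in Solent rises to 22% + 70% = 92%, and Kiran Mansour's stake falls to 0%.
Kiran Novak holds 92% of Solent, so Kiran Novak controls Solent.
Solent and Kiran Novak together hold 93% + 7% = 100% of Selkirk, so Kiran Novak controls Selkirk.
Kiran Novak did not control Selkirk before and does after, so the clause is triggered.

Yes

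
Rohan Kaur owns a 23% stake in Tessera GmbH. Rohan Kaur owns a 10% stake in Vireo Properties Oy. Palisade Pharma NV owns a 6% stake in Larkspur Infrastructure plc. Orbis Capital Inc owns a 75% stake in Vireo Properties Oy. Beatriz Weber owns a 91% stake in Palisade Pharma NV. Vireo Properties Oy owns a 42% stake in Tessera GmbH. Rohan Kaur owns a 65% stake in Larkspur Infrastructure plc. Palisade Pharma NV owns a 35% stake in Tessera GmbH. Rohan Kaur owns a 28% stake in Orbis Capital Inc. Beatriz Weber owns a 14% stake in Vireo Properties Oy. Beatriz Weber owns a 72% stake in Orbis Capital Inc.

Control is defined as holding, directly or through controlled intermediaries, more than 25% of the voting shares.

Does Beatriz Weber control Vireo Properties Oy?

Beatriz holds 72% of Orbis, so Beatriz controls Orbis.
Orbis and Beatriz together hold 75% + 14% = 89% of Vireo, so Beatriz controls Vireo.

Yes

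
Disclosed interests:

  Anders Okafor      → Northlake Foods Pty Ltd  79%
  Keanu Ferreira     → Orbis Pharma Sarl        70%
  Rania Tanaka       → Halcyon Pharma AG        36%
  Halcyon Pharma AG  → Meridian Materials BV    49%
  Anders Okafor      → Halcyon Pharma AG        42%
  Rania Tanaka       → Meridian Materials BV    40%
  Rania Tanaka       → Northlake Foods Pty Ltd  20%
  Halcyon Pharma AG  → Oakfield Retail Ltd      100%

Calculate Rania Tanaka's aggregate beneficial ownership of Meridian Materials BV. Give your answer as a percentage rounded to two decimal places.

57.64%

Rania reaches Meridian along 2 paths.
Direct stake: 40% = 40%.
Via Halcyon: 36% × 49% = 17.64%.
Total: 40% + 17.64% = 57.64%.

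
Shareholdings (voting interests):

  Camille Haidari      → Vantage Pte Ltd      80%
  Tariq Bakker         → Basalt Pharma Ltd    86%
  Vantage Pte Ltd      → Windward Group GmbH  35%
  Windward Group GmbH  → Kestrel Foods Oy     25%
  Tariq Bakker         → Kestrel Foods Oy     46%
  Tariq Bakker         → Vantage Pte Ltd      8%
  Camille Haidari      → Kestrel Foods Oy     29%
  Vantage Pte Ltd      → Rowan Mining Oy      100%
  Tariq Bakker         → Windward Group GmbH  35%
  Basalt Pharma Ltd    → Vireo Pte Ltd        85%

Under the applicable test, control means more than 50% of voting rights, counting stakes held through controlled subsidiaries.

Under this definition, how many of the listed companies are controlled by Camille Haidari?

2

Camille holds 80% of Vantage, so Camille controls Vantage.
Vantage holds 100% of Rowan, so Camille controls Rowan.
No other company's threshold is met.
Camille controls 2 companies.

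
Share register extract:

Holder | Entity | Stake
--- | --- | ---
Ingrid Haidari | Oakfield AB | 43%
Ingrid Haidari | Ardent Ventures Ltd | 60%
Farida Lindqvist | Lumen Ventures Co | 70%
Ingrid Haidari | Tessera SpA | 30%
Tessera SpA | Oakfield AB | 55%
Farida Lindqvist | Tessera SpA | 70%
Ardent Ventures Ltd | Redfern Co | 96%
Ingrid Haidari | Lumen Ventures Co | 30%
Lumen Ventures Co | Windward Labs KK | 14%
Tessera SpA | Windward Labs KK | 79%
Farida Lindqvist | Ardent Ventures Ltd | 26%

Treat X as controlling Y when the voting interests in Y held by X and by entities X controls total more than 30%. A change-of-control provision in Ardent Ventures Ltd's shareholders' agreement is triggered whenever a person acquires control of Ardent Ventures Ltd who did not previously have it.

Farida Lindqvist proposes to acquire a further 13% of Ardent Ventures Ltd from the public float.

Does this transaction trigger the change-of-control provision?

The purchase changes only Farida's holdings, so Farida is the only person who could newly come to control Ardent.
Farida holds 70% of Tessera, so Farida controls Tessera.
Farida holds 70% of Lumen, so Farida controls Lumen.
Tessera and Lumen together hold 79% + 14% = 93% of Windward, so Farida controls Windward.
Tessera holds 55% of Oakfield, so Farida controls Oakfield.
In Ardent, Farida's side holds only 26%, not > 30%.
So before the transaction, Farida does not control Ardent.
After the purchase, Farida's direct stake in Ardent rises to 26% + 13% = 39%.
Farida holds 39% of Ardent, so Farida controls Ardent.
Farida did not control Ardent before and does after, so the clause is triggered.

Yes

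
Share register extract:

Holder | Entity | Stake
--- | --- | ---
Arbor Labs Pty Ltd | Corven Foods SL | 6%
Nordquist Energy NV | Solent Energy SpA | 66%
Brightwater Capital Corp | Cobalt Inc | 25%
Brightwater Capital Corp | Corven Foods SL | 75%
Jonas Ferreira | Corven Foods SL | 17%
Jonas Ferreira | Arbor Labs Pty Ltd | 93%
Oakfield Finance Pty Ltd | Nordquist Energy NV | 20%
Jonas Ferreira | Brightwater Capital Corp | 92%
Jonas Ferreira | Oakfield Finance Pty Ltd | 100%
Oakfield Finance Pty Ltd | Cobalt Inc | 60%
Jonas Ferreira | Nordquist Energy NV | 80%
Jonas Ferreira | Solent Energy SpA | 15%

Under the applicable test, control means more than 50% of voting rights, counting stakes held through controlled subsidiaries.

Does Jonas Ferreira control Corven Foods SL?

Jonas holds 92% of Brightwater, so Jonas controls Brightwater.
Jonas holds 93% of Arbor, so Jonas controls Arbor.
Arbor and Brightwater and Jonas together hold 6% + 75% + 17% = 98% of Corven, so Jonas controls Corven.

Yes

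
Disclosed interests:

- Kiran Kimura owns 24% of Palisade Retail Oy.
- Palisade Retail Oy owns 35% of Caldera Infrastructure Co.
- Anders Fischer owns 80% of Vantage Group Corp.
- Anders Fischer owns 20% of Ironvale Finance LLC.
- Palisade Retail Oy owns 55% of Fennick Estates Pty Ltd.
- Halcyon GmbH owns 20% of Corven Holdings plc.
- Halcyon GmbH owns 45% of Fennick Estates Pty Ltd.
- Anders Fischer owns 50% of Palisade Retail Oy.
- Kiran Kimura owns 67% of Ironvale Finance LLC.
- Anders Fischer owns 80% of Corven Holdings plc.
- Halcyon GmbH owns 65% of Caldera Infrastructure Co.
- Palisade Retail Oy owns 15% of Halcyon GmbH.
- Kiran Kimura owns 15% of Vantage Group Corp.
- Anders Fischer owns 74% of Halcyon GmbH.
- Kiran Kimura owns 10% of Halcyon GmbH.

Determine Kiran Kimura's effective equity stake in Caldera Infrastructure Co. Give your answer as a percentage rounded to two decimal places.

Kiran reaches Caldera along 3 paths.
Via Palisade: 24% × 35% = 8.4%.
Via Halcyon: 10% × 65% = 6.5%.
Via Palisade → Halcyon: 24% × 15% × 65% = 2.34%.
Total: 8.4% + 6.5% + 2.34% = 17.24%.

17.24%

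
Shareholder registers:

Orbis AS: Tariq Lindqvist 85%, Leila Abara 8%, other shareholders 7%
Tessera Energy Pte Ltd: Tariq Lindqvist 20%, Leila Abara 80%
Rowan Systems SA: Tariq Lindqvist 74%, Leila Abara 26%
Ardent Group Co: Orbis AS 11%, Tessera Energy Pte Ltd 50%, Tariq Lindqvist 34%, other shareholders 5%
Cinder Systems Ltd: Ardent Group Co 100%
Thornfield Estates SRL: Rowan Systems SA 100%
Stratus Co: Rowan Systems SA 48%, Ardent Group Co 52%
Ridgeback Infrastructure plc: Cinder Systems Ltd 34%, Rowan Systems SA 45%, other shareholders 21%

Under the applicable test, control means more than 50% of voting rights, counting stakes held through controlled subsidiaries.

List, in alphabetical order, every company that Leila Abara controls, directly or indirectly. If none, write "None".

Tessera Energy Pte Ltd

Leila holds 80% of Tessera, so Leila controls Tessera.
No other company's threshold is met.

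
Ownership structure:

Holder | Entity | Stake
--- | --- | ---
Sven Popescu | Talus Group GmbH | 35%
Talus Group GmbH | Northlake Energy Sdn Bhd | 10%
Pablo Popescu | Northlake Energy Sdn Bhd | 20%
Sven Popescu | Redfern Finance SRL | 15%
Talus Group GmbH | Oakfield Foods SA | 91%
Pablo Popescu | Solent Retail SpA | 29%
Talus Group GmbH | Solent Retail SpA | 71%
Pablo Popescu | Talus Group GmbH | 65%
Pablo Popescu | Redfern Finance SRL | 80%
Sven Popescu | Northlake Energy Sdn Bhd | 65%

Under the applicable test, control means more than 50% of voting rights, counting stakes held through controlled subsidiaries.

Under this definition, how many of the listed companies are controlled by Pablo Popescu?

4

Pablo holds 65% of Talus, so Pablo controls Talus.
Pablo holds 80% of Redfern, so Pablo controls Redfern.
Pablo and Talus together hold 29% + 71% = 100% of Solent, so Pablo controls Solent.
Talus holds 91% of Oakfield, so Pablo controls Oakfield.
No other company's threshold is met.
Pablo controls 4 companies.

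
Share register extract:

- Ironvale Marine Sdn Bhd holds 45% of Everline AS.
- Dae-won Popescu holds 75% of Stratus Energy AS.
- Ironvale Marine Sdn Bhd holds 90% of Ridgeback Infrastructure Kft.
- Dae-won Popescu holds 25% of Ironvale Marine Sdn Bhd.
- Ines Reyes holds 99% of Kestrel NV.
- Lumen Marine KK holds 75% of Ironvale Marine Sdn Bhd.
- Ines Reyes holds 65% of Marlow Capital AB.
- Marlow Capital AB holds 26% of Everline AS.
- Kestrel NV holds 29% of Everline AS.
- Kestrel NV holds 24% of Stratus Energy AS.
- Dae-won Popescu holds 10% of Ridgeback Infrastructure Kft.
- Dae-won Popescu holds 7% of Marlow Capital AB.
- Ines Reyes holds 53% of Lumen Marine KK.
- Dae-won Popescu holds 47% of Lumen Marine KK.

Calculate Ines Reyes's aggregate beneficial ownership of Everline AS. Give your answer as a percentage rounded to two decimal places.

63.50%

Ines reaches Everline along 3 paths.
Via Kestrel: 99% × 29% = 28.71%.
Via Lumen → Ironvale: 53% × 75% × 45% = 17.8875%.
Via Marlow: 65% × 26% = 16.9%.
Total: 28.71% + 17.8875% + 16.9% = 63.4975%.
Rounded: 63.50%.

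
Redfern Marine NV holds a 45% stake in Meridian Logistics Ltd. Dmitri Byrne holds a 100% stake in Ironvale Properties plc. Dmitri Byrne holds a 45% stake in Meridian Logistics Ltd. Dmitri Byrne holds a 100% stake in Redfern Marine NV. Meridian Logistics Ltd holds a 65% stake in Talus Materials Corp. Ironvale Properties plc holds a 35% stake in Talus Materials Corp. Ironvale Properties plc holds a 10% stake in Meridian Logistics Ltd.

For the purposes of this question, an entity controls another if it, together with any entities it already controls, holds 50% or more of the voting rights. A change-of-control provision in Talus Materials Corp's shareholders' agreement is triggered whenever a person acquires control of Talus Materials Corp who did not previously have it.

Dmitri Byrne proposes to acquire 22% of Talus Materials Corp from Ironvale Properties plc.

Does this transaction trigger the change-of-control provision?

The purchase adds only to Dmitri's holdings (Ironvale's stake shrinks), so Dmitri is the only person who could newly come to control Talus.
Dmitri holds 100% of Ironvale, so Dmitri controls Ironvale.
Dmitri holds 100% of Redfern, so Dmitri controls Redfern.
Redfern and Dmitri and Ironvale together hold 45% + 45% + 10% = 100% of Meridian, so Dmitri controls Meridian.
Meridian and Ironvale together hold 65% + 35% = 100% of Talus, so Dmitri controls Talus.
So Dmitri already controls Talus before the transaction.
After the purchase, Dmitri holds 22% of Talus directly, and Ironvale's stake falls to 13%.
Dmitri controlled Talus already, so this is not a new person acquiring control; every other person's position is unchanged or reduced.
No new person acquires control, so the clause is not triggered.

No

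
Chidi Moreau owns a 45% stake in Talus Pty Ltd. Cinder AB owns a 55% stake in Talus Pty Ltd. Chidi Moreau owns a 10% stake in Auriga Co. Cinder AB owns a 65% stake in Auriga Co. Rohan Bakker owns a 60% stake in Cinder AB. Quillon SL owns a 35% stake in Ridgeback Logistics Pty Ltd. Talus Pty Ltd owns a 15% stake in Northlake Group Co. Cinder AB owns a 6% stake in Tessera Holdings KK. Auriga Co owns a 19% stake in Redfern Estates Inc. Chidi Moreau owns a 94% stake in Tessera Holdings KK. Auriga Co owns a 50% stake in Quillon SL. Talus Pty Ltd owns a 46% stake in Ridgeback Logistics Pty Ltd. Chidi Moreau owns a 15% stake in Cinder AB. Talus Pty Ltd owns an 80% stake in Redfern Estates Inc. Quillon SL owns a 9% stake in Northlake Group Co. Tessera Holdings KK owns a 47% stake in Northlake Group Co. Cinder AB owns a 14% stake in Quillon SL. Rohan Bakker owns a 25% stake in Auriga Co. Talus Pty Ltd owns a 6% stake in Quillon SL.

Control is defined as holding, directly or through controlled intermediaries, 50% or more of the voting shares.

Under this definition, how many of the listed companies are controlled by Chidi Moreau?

Chidi holds 94% of Tessera, so Chidi controls Tessera.
No other company's threshold is met.
Chidi controls 1 company.

1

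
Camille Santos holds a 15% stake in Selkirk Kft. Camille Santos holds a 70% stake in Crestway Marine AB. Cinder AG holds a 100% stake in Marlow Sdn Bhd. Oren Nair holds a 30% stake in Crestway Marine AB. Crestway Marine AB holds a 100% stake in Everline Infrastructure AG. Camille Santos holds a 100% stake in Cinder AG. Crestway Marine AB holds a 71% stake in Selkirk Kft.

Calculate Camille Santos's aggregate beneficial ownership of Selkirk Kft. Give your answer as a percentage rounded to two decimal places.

64.70%

Camille reaches Selkirk along 2 paths.
Direct stake: 15% = 15%.
Via Crestway: 70% × 71% = 49.7%.
Total: 15% + 49.7% = 64.7%.
Rounded: 64.70%.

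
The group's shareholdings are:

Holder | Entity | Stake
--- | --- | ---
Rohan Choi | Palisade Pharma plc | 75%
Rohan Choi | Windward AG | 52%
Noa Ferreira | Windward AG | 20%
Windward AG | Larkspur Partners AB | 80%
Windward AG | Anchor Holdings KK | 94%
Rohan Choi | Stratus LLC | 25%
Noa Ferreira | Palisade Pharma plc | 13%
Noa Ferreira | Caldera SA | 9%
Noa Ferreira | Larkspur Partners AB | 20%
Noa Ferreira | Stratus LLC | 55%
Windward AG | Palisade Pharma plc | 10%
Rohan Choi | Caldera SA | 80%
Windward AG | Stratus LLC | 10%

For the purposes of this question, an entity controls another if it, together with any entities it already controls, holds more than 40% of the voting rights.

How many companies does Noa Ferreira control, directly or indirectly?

1

Noa holds 55% of Stratus, so Noa controls Stratus.
No other company's threshold is met.
Noa controls 1 company.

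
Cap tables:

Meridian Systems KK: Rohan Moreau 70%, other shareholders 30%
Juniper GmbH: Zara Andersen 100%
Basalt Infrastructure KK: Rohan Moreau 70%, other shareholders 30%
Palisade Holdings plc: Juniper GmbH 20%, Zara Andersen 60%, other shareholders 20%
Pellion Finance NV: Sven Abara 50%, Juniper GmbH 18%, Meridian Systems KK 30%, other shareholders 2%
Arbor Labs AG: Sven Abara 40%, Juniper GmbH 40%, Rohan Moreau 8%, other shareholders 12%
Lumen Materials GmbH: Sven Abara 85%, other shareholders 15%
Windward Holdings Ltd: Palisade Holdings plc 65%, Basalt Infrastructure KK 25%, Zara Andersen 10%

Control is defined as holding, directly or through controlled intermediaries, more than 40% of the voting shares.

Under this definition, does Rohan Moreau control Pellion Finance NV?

No

Rohan holds 70% of Meridian, so Rohan controls Meridian.
Rohan holds 70% of Basalt, so Rohan controls Basalt.
In Pellion, Rohan's side holds only 30%, not > 40%.
So Rohan does not control Pellion.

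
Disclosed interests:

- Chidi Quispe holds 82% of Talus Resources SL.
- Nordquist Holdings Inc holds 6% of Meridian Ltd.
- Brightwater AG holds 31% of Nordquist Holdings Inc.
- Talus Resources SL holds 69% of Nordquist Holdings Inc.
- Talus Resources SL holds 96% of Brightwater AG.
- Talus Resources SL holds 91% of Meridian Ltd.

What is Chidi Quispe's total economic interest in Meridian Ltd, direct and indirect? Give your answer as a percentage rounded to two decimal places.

Chidi reaches Meridian along 3 paths.
Via Talus → Brightwater → Nordquist: 82% × 96% × 31% × 6% = 1.464192%.
Via Talus → Nordquist: 82% × 69% × 6% = 3.3948%.
Via Talus: 82% × 91% = 74.62%.
Total: 1.464192% + 3.3948% + 74.62% = 79.478992%.
Rounded: 79.48%.

79.48%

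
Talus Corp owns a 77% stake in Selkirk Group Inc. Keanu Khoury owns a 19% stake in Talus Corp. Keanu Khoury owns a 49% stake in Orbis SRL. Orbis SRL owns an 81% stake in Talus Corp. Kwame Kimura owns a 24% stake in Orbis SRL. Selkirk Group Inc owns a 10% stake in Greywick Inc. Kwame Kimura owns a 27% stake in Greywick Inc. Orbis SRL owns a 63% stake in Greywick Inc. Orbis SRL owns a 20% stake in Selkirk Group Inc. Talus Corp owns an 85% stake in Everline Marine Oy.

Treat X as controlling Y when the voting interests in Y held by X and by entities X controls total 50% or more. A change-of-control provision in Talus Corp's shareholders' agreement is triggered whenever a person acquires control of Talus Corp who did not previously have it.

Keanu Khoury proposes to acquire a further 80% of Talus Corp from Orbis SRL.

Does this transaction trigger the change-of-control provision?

The purchase adds only to Keanu's holdings (Orbis's stake shrinks), so Keanu is the only person who could newly come to control Talus.
Keanu's largest direct stake is 49% in Orbis, which does not meet the threshold, so Keanu controls no company.
In Talus, Keanu's side holds only 19%, not ≥ 50%.
So before the transaction, Keanu does not control Talus.
After the purchase, Keanu's direct stake in Talus rises to 19% + 80% = 99%, and Orbis's stake falls to 1%.
Keanu holds 99% of Talus, so Keanu controls Talus.
Keanu did not control Talus before and does after, so the clause is triggered.

Yes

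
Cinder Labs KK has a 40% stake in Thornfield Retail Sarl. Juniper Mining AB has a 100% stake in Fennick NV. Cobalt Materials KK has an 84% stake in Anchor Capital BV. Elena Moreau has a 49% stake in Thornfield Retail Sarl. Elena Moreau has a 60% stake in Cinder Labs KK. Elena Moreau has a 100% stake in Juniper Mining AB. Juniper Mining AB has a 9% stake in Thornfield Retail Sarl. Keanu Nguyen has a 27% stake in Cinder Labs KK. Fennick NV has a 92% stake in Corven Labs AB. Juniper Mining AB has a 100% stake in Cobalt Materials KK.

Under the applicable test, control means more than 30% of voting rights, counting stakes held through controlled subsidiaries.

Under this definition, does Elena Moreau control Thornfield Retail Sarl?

Yes

Elena holds 100% of Juniper, so Elena controls Juniper.
Elena holds 60% of Cinder, so Elena controls Cinder.
Elena and Cinder and Juniper together hold 49% + 40% + 9% = 98% of Thornfield, so Elena controls Thornfield.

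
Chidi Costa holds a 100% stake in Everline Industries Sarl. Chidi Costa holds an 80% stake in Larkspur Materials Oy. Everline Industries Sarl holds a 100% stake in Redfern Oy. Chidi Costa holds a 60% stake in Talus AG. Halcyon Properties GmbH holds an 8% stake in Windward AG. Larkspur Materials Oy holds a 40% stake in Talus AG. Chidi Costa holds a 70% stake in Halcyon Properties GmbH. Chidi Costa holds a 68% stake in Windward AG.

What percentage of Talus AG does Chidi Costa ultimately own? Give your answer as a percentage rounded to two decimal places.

92.00%

Chidi reaches Talus along 2 paths.
Direct stake: 60% = 60%.
Via Larkspur: 80% × 40% = 32%.
Total: 60% + 32% = 92%.
Rounded: 92.00%.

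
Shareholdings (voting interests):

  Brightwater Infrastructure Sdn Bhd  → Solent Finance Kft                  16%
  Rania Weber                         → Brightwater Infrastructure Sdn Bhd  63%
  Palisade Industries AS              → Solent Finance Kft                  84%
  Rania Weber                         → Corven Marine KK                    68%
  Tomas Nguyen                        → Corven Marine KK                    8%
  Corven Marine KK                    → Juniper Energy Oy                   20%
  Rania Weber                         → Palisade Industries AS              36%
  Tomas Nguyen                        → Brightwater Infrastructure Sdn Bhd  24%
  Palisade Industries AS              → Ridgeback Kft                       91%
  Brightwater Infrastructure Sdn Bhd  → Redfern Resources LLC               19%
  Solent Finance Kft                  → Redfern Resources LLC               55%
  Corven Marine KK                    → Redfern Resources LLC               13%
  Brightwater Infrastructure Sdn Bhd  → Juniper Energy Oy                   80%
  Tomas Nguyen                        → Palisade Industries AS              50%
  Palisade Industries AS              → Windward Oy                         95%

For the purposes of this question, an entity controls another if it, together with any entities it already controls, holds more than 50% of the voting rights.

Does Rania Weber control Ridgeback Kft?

No

Rania holds 63% of Brightwater, so Rania controls Brightwater.
Rania holds 68% of Corven, so Rania controls Corven.
Brightwater and Corven together hold 80% + 20% = 100% of Juniper, so Rania controls Juniper.
Neither Rania nor any entity Rania controls holds any voting interest in Ridgeback.
So Rania does not control Ridgeback.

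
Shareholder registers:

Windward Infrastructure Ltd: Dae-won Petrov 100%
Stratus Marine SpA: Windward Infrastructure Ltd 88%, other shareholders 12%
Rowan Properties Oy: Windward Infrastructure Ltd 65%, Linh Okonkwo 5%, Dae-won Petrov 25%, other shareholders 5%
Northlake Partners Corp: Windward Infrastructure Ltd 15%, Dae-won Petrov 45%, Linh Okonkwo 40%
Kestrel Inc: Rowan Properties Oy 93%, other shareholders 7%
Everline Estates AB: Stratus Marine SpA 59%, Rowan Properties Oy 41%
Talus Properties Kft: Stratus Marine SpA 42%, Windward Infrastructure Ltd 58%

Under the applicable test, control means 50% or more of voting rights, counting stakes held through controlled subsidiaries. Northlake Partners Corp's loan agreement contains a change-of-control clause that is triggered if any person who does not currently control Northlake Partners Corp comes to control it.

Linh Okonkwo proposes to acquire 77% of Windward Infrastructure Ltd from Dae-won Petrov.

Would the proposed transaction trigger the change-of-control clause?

Yes

The purchase adds only to Linh's holdings (Dae-won's stake shrinks), so Linh is the only person who could newly come to control Northlake.
Linh's largest direct stake is 40% in Northlake, which does not meet the threshold, so Linh controls no company.
In Northlake, Linh's side holds only 40%, not ≥ 50%.
So before the transaction, Linh does not control Northlake.
After the purchase, Linh holds 77% of Windward directly, and Dae-won's stake falls to 23%.
Linh holds 77% of Windward, so Linh controls Windward.
Windward and Linh together hold 15% + 40% = 55% of Northlake, so Linh controls Northlake.
Linh did not control Northlake before and does after, so the clause is triggered.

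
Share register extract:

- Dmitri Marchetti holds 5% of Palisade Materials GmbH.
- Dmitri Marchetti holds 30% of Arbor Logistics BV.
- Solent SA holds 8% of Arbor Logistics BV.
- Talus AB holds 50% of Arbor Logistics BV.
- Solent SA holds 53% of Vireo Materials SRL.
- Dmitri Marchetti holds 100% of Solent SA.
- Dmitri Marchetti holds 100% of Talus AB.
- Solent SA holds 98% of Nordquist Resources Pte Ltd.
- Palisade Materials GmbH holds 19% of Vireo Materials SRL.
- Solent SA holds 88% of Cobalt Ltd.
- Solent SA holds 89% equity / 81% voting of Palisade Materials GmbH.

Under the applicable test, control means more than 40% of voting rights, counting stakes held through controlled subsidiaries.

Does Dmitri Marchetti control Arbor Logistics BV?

Dmitri holds 100% of Talus, so Dmitri controls Talus.
Dmitri holds 100% of Solent, so Dmitri controls Solent.
Dmitri and Talus and Solent together hold 30% + 50% + 8% = 88% of Arbor, so Dmitri controls Arbor.

Yes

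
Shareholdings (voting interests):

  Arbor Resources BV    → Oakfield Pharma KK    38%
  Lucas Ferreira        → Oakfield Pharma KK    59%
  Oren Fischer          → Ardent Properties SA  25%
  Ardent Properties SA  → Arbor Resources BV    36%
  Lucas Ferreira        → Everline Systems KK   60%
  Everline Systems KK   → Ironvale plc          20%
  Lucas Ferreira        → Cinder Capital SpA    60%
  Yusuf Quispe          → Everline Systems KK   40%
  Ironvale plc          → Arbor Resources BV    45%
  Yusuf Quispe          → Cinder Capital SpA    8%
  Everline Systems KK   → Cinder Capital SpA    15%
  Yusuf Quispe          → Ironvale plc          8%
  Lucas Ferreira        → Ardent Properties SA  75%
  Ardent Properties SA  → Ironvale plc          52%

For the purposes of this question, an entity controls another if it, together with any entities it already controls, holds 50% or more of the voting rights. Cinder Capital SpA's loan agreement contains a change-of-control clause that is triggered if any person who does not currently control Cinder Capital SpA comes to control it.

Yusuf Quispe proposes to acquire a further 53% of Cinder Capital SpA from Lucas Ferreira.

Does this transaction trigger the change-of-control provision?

The purchase adds only to Yusuf's holdings (Lucas's stake shrinks), so Yusuf is the only person who could newly come to control Cinder.
Yusuf's largest direct stake is 40% in Everline, which does not meet the threshold, so Yusuf controls no company.
In Cinder, Yusuf's side holds only 8%, not ≥ 50%.
So before the transaction, Yusuf does not control Cinder.
After the purchase, Yusuf's direct stake in Cinder rises to 8% + 53% = 61%, and Lucas's stake falls to 7%.
Yusuf holds 61% of Cinder, so Yusuf controls Cinder.
Yusuf did not control Cinder before and does after, so the clause is triggered.

Yes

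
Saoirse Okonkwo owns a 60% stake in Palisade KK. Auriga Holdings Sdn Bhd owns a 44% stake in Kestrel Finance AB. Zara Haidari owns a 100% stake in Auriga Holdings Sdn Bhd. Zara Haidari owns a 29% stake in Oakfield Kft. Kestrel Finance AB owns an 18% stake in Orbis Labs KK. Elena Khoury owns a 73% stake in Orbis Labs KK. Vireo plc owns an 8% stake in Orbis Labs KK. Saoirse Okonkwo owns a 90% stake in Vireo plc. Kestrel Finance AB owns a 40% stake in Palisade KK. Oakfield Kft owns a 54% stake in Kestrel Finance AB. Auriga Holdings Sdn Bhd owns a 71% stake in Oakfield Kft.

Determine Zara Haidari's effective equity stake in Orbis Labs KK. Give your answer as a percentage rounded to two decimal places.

17.64%

Zara reaches Orbis along 3 paths.
Via Auriga → Oakfield → Kestrel: 100% × 71% × 54% × 18% = 6.9012%.
Via Oakfield → Kestrel: 29% × 54% × 18% = 2.8188%.
Via Auriga → Kestrel: 100% × 44% × 18% = 7.92%.
Total: 6.9012% + 2.8188% + 7.92% = 17.64%.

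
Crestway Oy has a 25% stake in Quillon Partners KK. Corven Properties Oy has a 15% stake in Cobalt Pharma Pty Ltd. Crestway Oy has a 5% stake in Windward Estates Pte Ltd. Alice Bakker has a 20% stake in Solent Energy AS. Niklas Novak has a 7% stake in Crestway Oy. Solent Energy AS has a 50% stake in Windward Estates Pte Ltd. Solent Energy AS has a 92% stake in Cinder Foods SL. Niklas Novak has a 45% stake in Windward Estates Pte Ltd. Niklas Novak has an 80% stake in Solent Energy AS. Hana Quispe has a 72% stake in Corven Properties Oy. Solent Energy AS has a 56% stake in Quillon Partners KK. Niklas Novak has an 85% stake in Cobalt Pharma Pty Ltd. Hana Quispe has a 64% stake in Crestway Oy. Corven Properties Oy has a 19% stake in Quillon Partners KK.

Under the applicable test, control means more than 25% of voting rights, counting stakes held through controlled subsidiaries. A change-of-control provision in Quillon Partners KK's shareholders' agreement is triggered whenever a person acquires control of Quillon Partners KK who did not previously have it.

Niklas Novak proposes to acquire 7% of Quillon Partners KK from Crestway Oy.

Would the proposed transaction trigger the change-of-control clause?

No

The purchase adds only to Niklas's holdings (Crestway's stake shrinks), so Niklas is the only person who could newly come to control Quillon.
Niklas holds 80% of Solent, so Niklas controls Solent.
Solent holds 56% of Quillon, so Niklas controls Quillon.
So Niklas already controls Quillon before the transaction.
After the purchase, Niklas holds 7% of Quillon directly, and Crestway's stake falls to 18%.
Niklas controlled Quillon already, so this is not a new person acquiring control; every other person's position is unchanged or reduced.
No new person acquires control, so the clause is not triggered.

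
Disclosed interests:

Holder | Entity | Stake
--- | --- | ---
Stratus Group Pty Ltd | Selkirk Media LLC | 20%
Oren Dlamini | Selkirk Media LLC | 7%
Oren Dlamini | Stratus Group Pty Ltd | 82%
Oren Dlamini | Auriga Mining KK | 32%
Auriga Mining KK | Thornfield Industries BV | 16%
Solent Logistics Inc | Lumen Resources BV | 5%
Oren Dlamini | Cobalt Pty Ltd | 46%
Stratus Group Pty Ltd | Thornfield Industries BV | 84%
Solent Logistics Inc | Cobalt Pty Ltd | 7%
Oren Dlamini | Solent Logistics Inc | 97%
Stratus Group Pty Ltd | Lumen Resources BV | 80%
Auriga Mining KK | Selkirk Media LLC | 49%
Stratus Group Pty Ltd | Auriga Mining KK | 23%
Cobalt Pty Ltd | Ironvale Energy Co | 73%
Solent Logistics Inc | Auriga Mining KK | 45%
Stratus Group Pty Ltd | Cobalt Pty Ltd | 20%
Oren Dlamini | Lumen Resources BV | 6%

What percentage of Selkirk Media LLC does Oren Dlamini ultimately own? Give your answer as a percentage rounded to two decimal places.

69.71%

Oren reaches Selkirk along 5 paths.
Direct stake: 7% = 7%.
Via Solent → Auriga: 97% × 45% × 49% = 21.3885%.
Via Stratus → Auriga: 82% × 23% × 49% = 9.2414%.
Via Auriga: 32% × 49% = 15.68%.
Via Stratus: 82% × 20% = 16.4%.
Total: 7% + 21.3885% + 9.2414% + 15.68% + 16.4% = 69.7099%.
Rounded: 69.71%.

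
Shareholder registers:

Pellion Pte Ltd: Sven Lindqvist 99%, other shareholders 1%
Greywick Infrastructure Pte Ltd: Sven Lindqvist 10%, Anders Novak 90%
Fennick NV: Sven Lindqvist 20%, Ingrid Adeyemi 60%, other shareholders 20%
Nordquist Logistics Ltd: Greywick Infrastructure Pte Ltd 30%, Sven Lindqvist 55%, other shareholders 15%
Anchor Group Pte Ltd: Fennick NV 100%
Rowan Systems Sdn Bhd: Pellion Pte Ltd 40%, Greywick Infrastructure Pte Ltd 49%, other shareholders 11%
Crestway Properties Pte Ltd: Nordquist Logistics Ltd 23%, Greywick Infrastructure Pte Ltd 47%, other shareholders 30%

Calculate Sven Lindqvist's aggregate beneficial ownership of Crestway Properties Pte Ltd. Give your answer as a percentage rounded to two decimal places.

18.04%

Sven reaches Crestway along 3 paths.
Via Greywick → Nordquist: 10% × 30% × 23% = 0.69%.
Via Nordquist: 55% × 23% = 12.65%.
Via Greywick: 10% × 47% = 4.7%.
Total: 0.69% + 12.65% + 4.7% = 18.04%.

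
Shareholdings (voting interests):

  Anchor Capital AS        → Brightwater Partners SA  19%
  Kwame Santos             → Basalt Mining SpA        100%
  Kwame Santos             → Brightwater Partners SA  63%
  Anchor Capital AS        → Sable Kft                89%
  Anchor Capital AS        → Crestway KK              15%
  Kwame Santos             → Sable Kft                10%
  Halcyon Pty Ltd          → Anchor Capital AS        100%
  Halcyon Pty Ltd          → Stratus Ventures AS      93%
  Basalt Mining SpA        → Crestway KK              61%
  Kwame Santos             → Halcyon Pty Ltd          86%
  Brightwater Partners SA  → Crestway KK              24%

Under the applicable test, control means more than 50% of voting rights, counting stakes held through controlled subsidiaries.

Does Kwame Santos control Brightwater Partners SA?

Yes

Kwame holds 86% of Halcyon, so Kwame controls Halcyon.
Halcyon holds 100% of Anchor, so Kwame controls Anchor.
Kwame and Anchor together hold 63% + 19% = 82% of Brightwater, so Kwame controls Brightwater.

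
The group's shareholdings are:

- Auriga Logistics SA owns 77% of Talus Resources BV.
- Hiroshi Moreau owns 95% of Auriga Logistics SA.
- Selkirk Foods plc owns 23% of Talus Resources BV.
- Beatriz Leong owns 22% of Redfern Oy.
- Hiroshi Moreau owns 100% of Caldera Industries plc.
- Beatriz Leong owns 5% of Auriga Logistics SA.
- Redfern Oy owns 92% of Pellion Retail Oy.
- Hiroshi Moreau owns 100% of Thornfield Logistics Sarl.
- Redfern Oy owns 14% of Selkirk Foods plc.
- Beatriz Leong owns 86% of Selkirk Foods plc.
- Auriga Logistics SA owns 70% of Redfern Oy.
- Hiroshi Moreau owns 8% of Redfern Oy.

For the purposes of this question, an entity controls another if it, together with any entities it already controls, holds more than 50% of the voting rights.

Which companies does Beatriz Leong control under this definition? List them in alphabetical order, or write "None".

Selkirk Foods plc

Beatriz holds 86% of Selkirk, so Beatriz controls Selkirk.
No other company's threshold is met.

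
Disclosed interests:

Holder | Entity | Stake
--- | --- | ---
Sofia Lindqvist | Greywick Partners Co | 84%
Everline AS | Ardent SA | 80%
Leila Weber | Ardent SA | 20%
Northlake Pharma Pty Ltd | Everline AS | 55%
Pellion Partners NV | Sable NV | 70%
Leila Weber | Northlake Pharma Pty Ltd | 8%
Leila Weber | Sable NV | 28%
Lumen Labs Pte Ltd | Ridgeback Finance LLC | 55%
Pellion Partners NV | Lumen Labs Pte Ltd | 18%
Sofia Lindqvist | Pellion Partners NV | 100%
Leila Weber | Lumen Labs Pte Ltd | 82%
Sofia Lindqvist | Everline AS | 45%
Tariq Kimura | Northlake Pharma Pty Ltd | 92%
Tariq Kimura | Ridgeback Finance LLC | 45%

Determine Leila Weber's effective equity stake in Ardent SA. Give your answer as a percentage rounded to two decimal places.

Leila reaches Ardent along 2 paths.
Direct stake: 20% = 20%.
Via Northlake → Everline: 8% × 55% × 80% = 3.52%.
Total: 20% + 3.52% = 23.52%.

23.52%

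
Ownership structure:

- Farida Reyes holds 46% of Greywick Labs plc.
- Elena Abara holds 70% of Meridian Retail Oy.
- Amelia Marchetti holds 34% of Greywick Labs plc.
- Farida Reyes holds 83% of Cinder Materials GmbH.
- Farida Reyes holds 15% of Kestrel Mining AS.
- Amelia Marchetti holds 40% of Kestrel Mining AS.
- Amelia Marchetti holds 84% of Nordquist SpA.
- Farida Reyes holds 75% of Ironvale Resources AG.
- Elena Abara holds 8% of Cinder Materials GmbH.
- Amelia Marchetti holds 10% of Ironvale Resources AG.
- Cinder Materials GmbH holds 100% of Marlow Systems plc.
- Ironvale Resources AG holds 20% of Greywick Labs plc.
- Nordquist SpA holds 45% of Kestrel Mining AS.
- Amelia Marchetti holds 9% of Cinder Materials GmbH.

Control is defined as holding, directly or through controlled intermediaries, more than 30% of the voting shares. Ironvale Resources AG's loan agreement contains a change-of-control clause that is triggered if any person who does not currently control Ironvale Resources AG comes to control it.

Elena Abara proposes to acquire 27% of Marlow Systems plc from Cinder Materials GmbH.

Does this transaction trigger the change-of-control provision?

The purchase adds only to Elena's holdings (Cinder's stake shrinks), so Elena is the only person who could newly come to control Ironvale.
Elena holds 70% of Meridian, so Elena controls Meridian.
Neither Elena nor any entity Elena controls holds any voting interest in Ironvale.
So before the transaction, Elena does not control Ironvale.
After the purchase, Elena holds 27% of Marlow directly, and Cinder's stake falls to 73%.
Elena's side now holds 27% of Marlow, not > 30%, so Elena still does not control Marlow.
After the transaction, neither Elena nor any entity Elena controls holds a voting interest in Ironvale, so Elena still does not control it.
No new person acquires control, so the clause is not triggered.

No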